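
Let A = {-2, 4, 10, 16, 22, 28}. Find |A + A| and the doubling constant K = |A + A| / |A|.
K = |A + A| / |A| = 11/6

Enumerate A + A = {a + b : a, b ∈ A}. With |A| = 6, there are |A|^2 = 36 ordered sum pairs; collecting distinct values, A + A = {-4, 2, 8, 14, 20, 26, 32, 38, 44, 50, 56}, so |A + A| = 11. Thus K = 11/6. Here |A + A| = 2|A| − 1 = 11, the minimum possible — so K = 11/6 is minimal, which holds iff A is an arithmetic progression.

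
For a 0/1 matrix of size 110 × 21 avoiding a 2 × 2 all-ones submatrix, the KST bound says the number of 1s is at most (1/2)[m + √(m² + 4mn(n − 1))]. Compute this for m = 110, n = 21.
z(110, 21; 2, 2) ≤ (1/2)[110 + √(110² + 4·110·21·20)] = (1/2)[110 + √196900] = 276.8671

Kővári–Sós–Turán: let r_1, ..., r_110 be the row sums and z = Σ r_i the total number of 1s. Each pair of columns can share at most one row with both entries 1 (else a 2×2 all-ones block appears), so Σ_i C(r_i, 2) ≤ C(21, 2) = 210. By convexity Σ_i C(r_i, 2) ≥ 110·C(z/110, 2) = z(z − 110)/(2·110), giving z² − 110z − 110·21·20 ≤ 0 and hence z ≤ (1/2)[110 + √(12100 + 4·46200)] = (1/2)[110 + √196900] ≈ (1/2)(110 + 443.7342) = 276.8671.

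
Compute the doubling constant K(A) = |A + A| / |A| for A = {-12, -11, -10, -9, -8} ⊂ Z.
K = |A + A| / |A| = 9/5

Enumerate A + A = {a + b : a, b ∈ A}. With |A| = 5, there are |A|^2 = 25 ordered sum pairs; collecting distinct values, A + A = {-24, -23, -22, -21, -20, -19, -18, -17, -16}, so |A + A| = 9. Thus K = 9/5. Here |A + A| = 2|A| − 1 = 9, the minimum possible — so K = 9/5 is minimal, which holds iff A is an arithmetic progression.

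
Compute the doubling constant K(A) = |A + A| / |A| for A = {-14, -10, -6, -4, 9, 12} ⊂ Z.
K = |A + A| / |A| = 20/6 = 10/3

Enumerate A + A = {a + b : a, b ∈ A}. With |A| = 6, there are |A|^2 = 36 ordered sum pairs; collecting distinct values, A + A = {-28, -24, -20, -18, -16, -14, -12, -10, -8, -5, -2, -1, 2, 3, 5, 6, 8, 18, 21, 24}, so |A + A| = 20. Thus K = 20/6 = 10/3. For comparison, the minimum possible |A + A| over all 6-element sets is 2·6 − 1 = 11 (so min K = 11/6), attained only by arithmetic progressions.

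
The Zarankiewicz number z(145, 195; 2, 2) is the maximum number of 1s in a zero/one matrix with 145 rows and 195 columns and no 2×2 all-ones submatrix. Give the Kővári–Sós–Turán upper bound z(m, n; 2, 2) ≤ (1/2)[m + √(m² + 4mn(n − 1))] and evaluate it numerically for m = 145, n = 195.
z(145, 195; 2, 2) ≤ (1/2)[145 + √(145² + 4·145·195·194)] = (1/2)[145 + √21962425] = 2415.7043

Kővári–Sós–Turán: let r_1, ..., r_145 be the row sums and z = Σ r_i the total number of 1s. Each pair of columns can share at most one row with both entries 1 (else a 2×2 all-ones block appears), so Σ_i C(r_i, 2) ≤ C(195, 2) = 18915. By convexity Σ_i C(r_i, 2) ≥ 145·C(z/145, 2) = z(z − 145)/(2·145), giving z² − 145z − 145·195·194 ≤ 0 and hence z ≤ (1/2)[145 + √(21025 + 4·5485350)] = (1/2)[145 + √21962425] ≈ (1/2)(145 + 4686.4085) = 2415.7043.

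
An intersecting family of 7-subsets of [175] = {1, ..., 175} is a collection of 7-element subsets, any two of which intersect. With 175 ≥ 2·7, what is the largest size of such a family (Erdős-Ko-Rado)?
max |F| = C(174, 6) = 35328324291

Erdős-Ko-Rado (1961): when n ≥ 2k, max |F| = C(n−1, k−1). The bound is attained by the star {A : i ∈ A} for any fixed i ∈ [n]. Here C(175−1, 7−1) = C(174, 6) = 35328324291.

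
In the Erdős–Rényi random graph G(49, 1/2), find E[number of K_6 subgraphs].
E[# K_6] = C(49, 6) · (1/2)^C(6, 2) = 13983816 / 2^15 = 1747977/4096 ≈ 426.752197

For each 6-subset S of vertices (there are C(49, 6) = 13983816 such S), let X_S = 1 if S induces a K_6 (all C(6, 2) = 15 edges present). Then P(X_S = 1) = (1/2)^15 = 1/32768. By linearity of expectation, E[# K_6] = C(49, 6) · (1/2)^15 = 13983816 / 32768 = 1747977/4096 ≈ 426.752197.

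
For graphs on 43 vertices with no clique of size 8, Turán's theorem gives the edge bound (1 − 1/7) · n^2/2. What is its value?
Turán density bound = (6/7) · 43^2/2 = 5547/7 ≈ 792.4286

Turán's theorem: ex(n, K_{r+1}) is achieved by the complete r-partite Turán graph T(n, r) with parts as balanced as possible, and is at most (1 − 1/r) · n^2/2. For r = 7, n = 43: the density bound is (6/7) · 1849/2 = 5547/7 ≈ 792.4286. The integer-valued extremum is e(T(43, 7)) = 792, which is strictly less than the density bound 5547/7 since 7 ∤ 43 (the parts of T(43, 7) cannot all be equal).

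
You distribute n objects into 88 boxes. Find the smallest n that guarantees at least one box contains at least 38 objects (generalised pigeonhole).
n = (38 − 1)·88 + 1 = 3257

By the generalised pigeonhole principle, to guarantee some box contains ≥ r objects we need more than (r − 1) · k objects total. Threshold: n = (r − 1) · k + 1. With r = 38 and k = 88: n = 37 · 88 + 1 = 3256 + 1 = 3257. For n = 3256 = 37 · 88, we can put exactly 37 objects in every box, avoiding 38 in any single one — so 3257 is tight.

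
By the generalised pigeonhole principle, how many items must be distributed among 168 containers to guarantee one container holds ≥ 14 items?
n = (14 − 1)·168 + 1 = 2185

By the generalised pigeonhole principle, to guarantee some box contains ≥ r objects we need more than (r − 1) · k objects total. Threshold: n = (r − 1) · k + 1. With r = 14 and k = 168: n = 13 · 168 + 1 = 2184 + 1 = 2185. For n = 2184 = 13 · 168, we can put exactly 13 objects in every box, avoiding 14 in any single one — so 2185 is tight.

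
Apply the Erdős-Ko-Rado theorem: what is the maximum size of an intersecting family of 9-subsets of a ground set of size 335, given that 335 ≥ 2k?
max |F| = C(334, 8) = 3529942966804419

The Erdős-Ko-Rado theorem states: for n ≥ 2k, an intersecting family of k-subsets of an n-element set has size at most C(n − 1, k − 1), with equality for 'star' families {A ⊆ [n] : |A| = k, i ∈ A} (fix an element i). For n = 335, k = 9: C(334, 8) = 3529942966804419.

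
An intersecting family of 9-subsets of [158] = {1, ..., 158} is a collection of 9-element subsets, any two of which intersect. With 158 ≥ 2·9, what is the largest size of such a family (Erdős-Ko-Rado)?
max |F| = C(157, 8) = 7637643295425

The Erdős-Ko-Rado theorem states: for n ≥ 2k, an intersecting family of k-subsets of an n-element set has size at most C(n − 1, k − 1), with equality for 'star' families {A ⊆ [n] : |A| = k, i ∈ A} (fix an element i). For n = 158, k = 9: C(157, 8) = 7637643295425.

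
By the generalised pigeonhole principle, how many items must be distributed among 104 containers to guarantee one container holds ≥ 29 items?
n = (29 − 1)·104 + 1 = 2913

By the generalised pigeonhole principle, to guarantee some box contains ≥ r objects we need more than (r − 1) · k objects total. Threshold: n = (r − 1) · k + 1. With r = 29 and k = 104: n = 28 · 104 + 1 = 2912 + 1 = 2913. For n = 2912 = 28 · 104, we can put exactly 28 objects in every box, avoiding 29 in any single one — so 2913 is tight.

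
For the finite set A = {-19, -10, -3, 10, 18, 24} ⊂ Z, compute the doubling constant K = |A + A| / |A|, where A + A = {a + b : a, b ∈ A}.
K = |A + A| / |A| = 21/6 = 7/2

Enumerate A + A = {a + b : a, b ∈ A}. With |A| = 6, there are |A|^2 = 36 ordered sum pairs; collecting distinct values, A + A = {-38, -29, -22, -20, -13, -9, -6, -1, 0, 5, 7, 8, 14, 15, 20, 21, 28, 34, 36, 42, 48}, so |A + A| = 21. Thus K = 21/6 = 7/2. For comparison, the minimum possible |A + A| over all 6-element sets is 2·6 − 1 = 11 (so min K = 11/6), attained only by arithmetic progressions.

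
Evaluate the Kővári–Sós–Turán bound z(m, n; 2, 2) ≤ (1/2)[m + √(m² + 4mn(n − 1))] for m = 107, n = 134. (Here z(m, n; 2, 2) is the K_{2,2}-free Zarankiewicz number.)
z(107, 134; 2, 2) ≤ (1/2)[107 + √(107² + 4·107·134·133)] = (1/2)[107 + √7639265] = 1435.461

Kővári–Sós–Turán: let r_1, ..., r_107 be the row sums and z = Σ r_i the total number of 1s. Each pair of columns can share at most one row with both entries 1 (else a 2×2 all-ones block appears), so Σ_i C(r_i, 2) ≤ C(134, 2) = 8911. By convexity Σ_i C(r_i, 2) ≥ 107·C(z/107, 2) = z(z − 107)/(2·107), giving z² − 107z − 107·134·133 ≤ 0 and hence z ≤ (1/2)[107 + √(11449 + 4·1906954)] = (1/2)[107 + √7639265] ≈ (1/2)(107 + 2763.922) = 1435.461.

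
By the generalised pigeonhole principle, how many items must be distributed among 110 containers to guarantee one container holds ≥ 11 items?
n = (11 − 1)·110 + 1 = 1101

By the generalised pigeonhole principle, to guarantee some box contains ≥ r objects we need more than (r − 1) · k objects total. Threshold: n = (r − 1) · k + 1. With r = 11 and k = 110: n = 10 · 110 + 1 = 1100 + 1 = 1101. For n = 1100 = 10 · 110, we can put exactly 10 objects in every box, avoiding 11 in any single one — so 1101 is tight.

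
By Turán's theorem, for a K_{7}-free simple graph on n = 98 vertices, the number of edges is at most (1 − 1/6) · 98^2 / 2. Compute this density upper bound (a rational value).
Turán density bound = (5/6) · 98^2/2 = 12005/3 ≈ 4001.6667

Turán's theorem: ex(n, K_{r+1}) is achieved by the complete r-partite Turán graph T(n, r) with parts as balanced as possible, and is at most (1 − 1/r) · n^2/2. For r = 6, n = 98: the density bound is (5/6) · 9604/2 = 12005/3 ≈ 4001.6667. The integer-valued extremum is e(T(98, 6)) = 4001, which is strictly less than the density bound 12005/3 since 6 ∤ 98 (the parts of T(98, 6) cannot all be equal).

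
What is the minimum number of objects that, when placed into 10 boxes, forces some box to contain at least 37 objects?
n = (37 − 1)·10 + 1 = 361

By the generalised pigeonhole principle, to guarantee some box contains ≥ r objects we need more than (r − 1) · k objects total. Threshold: n = (r − 1) · k + 1. With r = 37 and k = 10: n = 36 · 10 + 1 = 360 + 1 = 361. For n = 360 = 36 · 10, we can put exactly 36 objects in every box, avoiding 37 in any single one — so 361 is tight.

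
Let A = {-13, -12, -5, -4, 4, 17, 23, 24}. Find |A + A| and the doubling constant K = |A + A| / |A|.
K = |A + A| / |A| = 30/8 = 15/4

Enumerate A + A = {a + b : a, b ∈ A}. With |A| = 8, there are |A|^2 = 64 ordered sum pairs; collecting distinct values, A + A = {-26, -25, -24, -18, -17, -16, -10, -9, -8, -1, 0, 4, 5, 8, 10, 11, 12, 13, 18, 19, 20, 21, 27, 28, 34, 40, 41, 46, 47, 48}, so |A + A| = 30. Thus K = 30/8 = 15/4. For comparison, the minimum possible |A + A| over all 8-element sets is 2·8 − 1 = 15 (so min K = 15/8), attained only by arithmetic progressions.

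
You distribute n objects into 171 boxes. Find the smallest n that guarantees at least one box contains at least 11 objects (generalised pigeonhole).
n = (11 − 1)·171 + 1 = 1711

By the generalised pigeonhole principle, to guarantee some box contains ≥ r objects we need more than (r − 1) · k objects total. Threshold: n = (r − 1) · k + 1. With r = 11 and k = 171: n = 10 · 171 + 1 = 1710 + 1 = 1711. For n = 1710 = 10 · 171, we can put exactly 10 objects in every box, avoiding 11 in any single one — so 1711 is tight.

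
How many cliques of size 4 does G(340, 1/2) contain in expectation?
E[# K_4] = C(340, 4) · (1/2)^C(4, 2) = 547033565 / 2^6 = 8547399.453125

For each 4-subset S of vertices (there are C(340, 4) = 547033565 such S), let X_S = 1 if S induces a K_4 (all C(4, 2) = 6 edges present). Then P(X_S = 1) = (1/2)^6 = 1/64. By linearity of expectation, E[# K_4] = C(340, 4) · (1/2)^6 = 547033565 / 64 = 8547399.453125.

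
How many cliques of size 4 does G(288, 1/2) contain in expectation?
E[# K_4] = C(288, 4) · (1/2)^C(4, 2) = 280720440 / 2^6 = 35090055/8 = 4386256.875

For each 4-subset S of vertices (there are C(288, 4) = 280720440 such S), let X_S = 1 if S induces a K_4 (all C(4, 2) = 6 edges present). Then P(X_S = 1) = (1/2)^6 = 1/64. By linearity of expectation, E[# K_4] = C(288, 4) · (1/2)^6 = 280720440 / 64 = 35090055/8 = 4386256.875.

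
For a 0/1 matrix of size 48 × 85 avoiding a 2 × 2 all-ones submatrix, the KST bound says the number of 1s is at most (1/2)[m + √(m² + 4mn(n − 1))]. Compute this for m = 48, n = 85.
z(48, 85; 2, 2) ≤ (1/2)[48 + √(48² + 4·48·85·84)] = (1/2)[48 + √1373184] = 609.9147

Kővári–Sós–Turán: let r_1, ..., r_48 be the row sums and z = Σ r_i the total number of 1s. Each pair of columns can share at most one row with both entries 1 (else a 2×2 all-ones block appears), so Σ_i C(r_i, 2) ≤ C(85, 2) = 3570. By convexity Σ_i C(r_i, 2) ≥ 48·C(z/48, 2) = z(z − 48)/(2·48), giving z² − 48z − 48·85·84 ≤ 0 and hence z ≤ (1/2)[48 + √(2304 + 4·342720)] = (1/2)[48 + √1373184] ≈ (1/2)(48 + 1171.8293) = 609.9147.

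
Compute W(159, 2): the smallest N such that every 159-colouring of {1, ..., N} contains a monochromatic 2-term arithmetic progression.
W(159, 2) = 159 + 1 = 160

A 2-term AP is any pair of integers, so a monochromatic 2-AP exists iff some colour is used at least twice. With 159 colours, the colouring i ↦ i on {1, ..., 159} uses each colour once, avoiding any monochromatic pair, so W(159, 2) > 159. For {1, ..., 160}, pigeonhole forces two integers of the same colour, which form a monochromatic 2-AP. Hence W(159, 2) = 160.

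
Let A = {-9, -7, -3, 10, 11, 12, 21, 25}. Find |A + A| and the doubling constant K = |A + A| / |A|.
K = |A + A| / |A| = 32/8 = 4

Enumerate A + A = {a + b : a, b ∈ A}. With |A| = 8, there are |A|^2 = 64 ordered sum pairs; collecting distinct values, A + A = {-18, -16, -14, -12, -10, -6, 1, 2, 3, 4, 5, 7, 8, 9, 12, 14, 16, 18, 20, 21, 22, 23, 24, 31, 32, 33, 35, 36, 37, 42, 46, 50}, so |A + A| = 32. Thus K = 32/8 = 4. For comparison, the minimum possible |A + A| over all 8-element sets is 2·8 − 1 = 15 (so min K = 15/8), attained only by arithmetic progressions.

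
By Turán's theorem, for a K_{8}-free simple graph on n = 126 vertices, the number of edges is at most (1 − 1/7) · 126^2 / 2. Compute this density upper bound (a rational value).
Turán density bound = (6/7) · 126^2/2 = 6804

Turán's theorem: ex(n, K_{r+1}) is achieved by the complete r-partite Turán graph T(n, r) with parts as balanced as possible, and is at most (1 − 1/r) · n^2/2. For r = 7, n = 126: the density bound is (6/7) · 15876/2 = 6804. Since 7 ∣ 126, the Turán graph T(126, 7) has parts of equal size 18, and its edge count e(T(126, 7)) = 6804 attains the density bound exactly.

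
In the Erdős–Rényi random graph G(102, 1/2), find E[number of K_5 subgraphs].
E[# K_5] = C(102, 5) · (1/2)^C(5, 2) = 83291670 / 2^10 = 41645835/512 ≈ 81339.521484

For each 5-subset S of vertices (there are C(102, 5) = 83291670 such S), let X_S = 1 if S induces a K_5 (all C(5, 2) = 10 edges present). Then P(X_S = 1) = (1/2)^10 = 1/1024. By linearity of expectation, E[# K_5] = C(102, 5) · (1/2)^10 = 83291670 / 1024 = 41645835/512 ≈ 81339.521484.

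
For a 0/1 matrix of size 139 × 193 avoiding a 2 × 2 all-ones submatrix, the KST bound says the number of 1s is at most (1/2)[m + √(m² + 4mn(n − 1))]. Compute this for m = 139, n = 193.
z(139, 193; 2, 2) ≤ (1/2)[139 + √(139² + 4·139·193·192)] = (1/2)[139 + √20622457] = 2340.0978

Kővári–Sós–Turán: let r_1, ..., r_139 be the row sums and z = Σ r_i the total number of 1s. Each pair of columns can share at most one row with both entries 1 (else a 2×2 all-ones block appears), so Σ_i C(r_i, 2) ≤ C(193, 2) = 18528. By convexity Σ_i C(r_i, 2) ≥ 139·C(z/139, 2) = z(z − 139)/(2·139), giving z² − 139z − 139·193·192 ≤ 0 and hence z ≤ (1/2)[139 + √(19321 + 4·5150784)] = (1/2)[139 + √20622457] ≈ (1/2)(139 + 4541.1955) = 2340.0978.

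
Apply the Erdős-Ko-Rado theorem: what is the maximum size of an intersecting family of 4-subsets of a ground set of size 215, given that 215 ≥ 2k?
max |F| = C(214, 3) = 1610564

Erdős-Ko-Rado (1961): when n ≥ 2k, max |F| = C(n−1, k−1). The bound is attained by the star {A : i ∈ A} for any fixed i ∈ [n]. Here C(215−1, 4−1) = C(214, 3) = 1610564.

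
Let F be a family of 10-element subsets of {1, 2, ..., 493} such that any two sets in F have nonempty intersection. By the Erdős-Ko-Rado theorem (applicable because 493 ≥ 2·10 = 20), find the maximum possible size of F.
max |F| = C(492, 9) = 4324746480249486060

The Erdős-Ko-Rado theorem states: for n ≥ 2k, an intersecting family of k-subsets of an n-element set has size at most C(n − 1, k − 1), with equality for 'star' families {A ⊆ [n] : |A| = k, i ∈ A} (fix an element i). For n = 493, k = 10: C(492, 9) = 4324746480249486060.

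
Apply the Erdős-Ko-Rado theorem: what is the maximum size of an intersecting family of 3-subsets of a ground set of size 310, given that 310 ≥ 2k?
max |F| = C(309, 2) = 47586

Erdős-Ko-Rado (1961): when n ≥ 2k, max |F| = C(n−1, k−1). The bound is attained by the star {A : i ∈ A} for any fixed i ∈ [n]. Here C(310−1, 3−1) = C(309, 2) = 47586.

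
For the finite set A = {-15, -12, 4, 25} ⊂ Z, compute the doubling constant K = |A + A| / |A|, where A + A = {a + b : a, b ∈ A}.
K = |A + A| / |A| = 10/4 = 5/2

Enumerate A + A = {a + b : a, b ∈ A}. With |A| = 4, there are |A|^2 = 16 ordered sum pairs; collecting distinct values, A + A = {-30, -27, -24, -11, -8, 8, 10, 13, 29, 50}, so |A + A| = 10. Thus K = 10/4 = 5/2. For comparison, the minimum possible |A + A| over all 4-element sets is 2·4 − 1 = 7 (so min K = 7/4), attained only by arithmetic progressions.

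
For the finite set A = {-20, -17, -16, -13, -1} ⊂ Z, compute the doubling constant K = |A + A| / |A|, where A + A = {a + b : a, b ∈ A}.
K = |A + A| / |A| = 14/5

Enumerate A + A = {a + b : a, b ∈ A}. With |A| = 5, there are |A|^2 = 25 ordered sum pairs; collecting distinct values, A + A = {-40, -37, -36, -34, -33, -32, -30, -29, -26, -21, -18, -17, -14, -2}, so |A + A| = 14. Thus K = 14/5. For comparison, the minimum possible |A + A| over all 5-element sets is 2·5 − 1 = 9 (so min K = 9/5), attained only by arithmetic progressions.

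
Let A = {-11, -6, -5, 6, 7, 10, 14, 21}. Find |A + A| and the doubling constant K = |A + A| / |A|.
K = |A + A| / |A| = 32/8 = 4

Enumerate A + A = {a + b : a, b ∈ A}. With |A| = 8, there are |A|^2 = 64 ordered sum pairs; collecting distinct values, A + A = {-22, -17, -16, -12, -11, -10, -5, -4, -1, 0, 1, 2, 3, 4, 5, 8, 9, 10, 12, 13, 14, 15, 16, 17, 20, 21, 24, 27, 28, 31, 35, 42}, so |A + A| = 32. Thus K = 32/8 = 4. For comparison, the minimum possible |A + A| over all 8-element sets is 2·8 − 1 = 15 (so min K = 15/8), attained only by arithmetic progressions.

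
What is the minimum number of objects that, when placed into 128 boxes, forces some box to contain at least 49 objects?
n = (49 − 1)·128 + 1 = 6145

By the generalised pigeonhole principle, to guarantee some box contains ≥ r objects we need more than (r − 1) · k objects total. Threshold: n = (r − 1) · k + 1. With r = 49 and k = 128: n = 48 · 128 + 1 = 6144 + 1 = 6145. For n = 6144 = 48 · 128, we can put exactly 48 objects in every box, avoiding 49 in any single one — so 6145 is tight.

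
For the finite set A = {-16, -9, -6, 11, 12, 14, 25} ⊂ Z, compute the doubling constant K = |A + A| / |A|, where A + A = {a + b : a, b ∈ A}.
K = |A + A| / |A| = 27/7

Enumerate A + A = {a + b : a, b ∈ A}. With |A| = 7, there are |A|^2 = 49 ordered sum pairs; collecting distinct values, A + A = {-32, -25, -22, -18, -15, -12, -5, -4, -2, 2, 3, 5, 6, 8, 9, 16, 19, 22, 23, 24, 25, 26, 28, 36, 37, 39, 50}, so |A + A| = 27. Thus K = 27/7. For comparison, the minimum possible |A + A| over all 7-element sets is 2·7 − 1 = 13 (so min K = 13/7), attained only by arithmetic progressions.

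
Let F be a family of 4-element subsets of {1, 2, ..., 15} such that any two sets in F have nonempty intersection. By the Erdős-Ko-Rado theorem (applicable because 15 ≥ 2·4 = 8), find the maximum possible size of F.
max |F| = C(14, 3) = 364

The Erdős-Ko-Rado theorem states: for n ≥ 2k, an intersecting family of k-subsets of an n-element set has size at most C(n − 1, k − 1), with equality for 'star' families {A ⊆ [n] : |A| = k, i ∈ A} (fix an element i). For n = 15, k = 4: C(14, 3) = 364.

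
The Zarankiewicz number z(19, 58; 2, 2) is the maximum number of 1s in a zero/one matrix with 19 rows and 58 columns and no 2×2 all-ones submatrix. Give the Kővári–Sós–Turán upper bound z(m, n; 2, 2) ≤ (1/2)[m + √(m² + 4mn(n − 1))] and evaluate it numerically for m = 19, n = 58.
z(19, 58; 2, 2) ≤ (1/2)[19 + √(19² + 4·19·58·57)] = (1/2)[19 + √251617] = 260.3072

Kővári–Sós–Turán: let r_1, ..., r_19 be the row sums and z = Σ r_i the total number of 1s. Each pair of columns can share at most one row with both entries 1 (else a 2×2 all-ones block appears), so Σ_i C(r_i, 2) ≤ C(58, 2) = 1653. By convexity Σ_i C(r_i, 2) ≥ 19·C(z/19, 2) = z(z − 19)/(2·19), giving z² − 19z − 19·58·57 ≤ 0 and hence z ≤ (1/2)[19 + √(361 + 4·62814)] = (1/2)[19 + √251617] ≈ (1/2)(19 + 501.6144) = 260.3072.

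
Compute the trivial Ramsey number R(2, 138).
R(2, 138) = 138

R(2, k) = k for all k ≥ 2: in a 2-colouring of K_k, either some edge is red (a red K_2) or all edges are blue (a blue K_k). And K_{137} coloured all-blue has no blue K_138, so R(2, 138) > 137. Hence R(2, 138) = 138.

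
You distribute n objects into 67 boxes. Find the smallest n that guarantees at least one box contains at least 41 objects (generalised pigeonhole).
n = (41 − 1)·67 + 1 = 2681

By the generalised pigeonhole principle, to guarantee some box contains ≥ r objects we need more than (r − 1) · k objects total. Threshold: n = (r − 1) · k + 1. With r = 41 and k = 67: n = 40 · 67 + 1 = 2680 + 1 = 2681. For n = 2680 = 40 · 67, we can put exactly 40 objects in every box, avoiding 41 in any single one — so 2681 is tight.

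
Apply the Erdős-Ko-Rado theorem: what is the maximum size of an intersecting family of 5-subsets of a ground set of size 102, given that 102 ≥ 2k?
max |F| = C(101, 4) = 4082925

The Erdős-Ko-Rado theorem states: for n ≥ 2k, an intersecting family of k-subsets of an n-element set has size at most C(n − 1, k − 1), with equality for 'star' families {A ⊆ [n] : |A| = k, i ∈ A} (fix an element i). For n = 102, k = 5: C(101, 4) = 4082925.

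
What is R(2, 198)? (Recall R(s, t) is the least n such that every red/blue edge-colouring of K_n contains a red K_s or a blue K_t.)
R(2, 198) = 198

R(2, k) = k for all k ≥ 2: in a 2-colouring of K_k, either some edge is red (a red K_2) or all edges are blue (a blue K_k). And K_{197} coloured all-blue has no blue K_198, so R(2, 198) > 197. Hence R(2, 198) = 198.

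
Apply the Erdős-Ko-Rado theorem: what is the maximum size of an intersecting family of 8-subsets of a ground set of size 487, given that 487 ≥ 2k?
max |F| = C(486, 7) = 1216671446184480

Erdős-Ko-Rado (1961): when n ≥ 2k, max |F| = C(n−1, k−1). The bound is attained by the star {A : i ∈ A} for any fixed i ∈ [n]. Here C(487−1, 8−1) = C(486, 7) = 1216671446184480.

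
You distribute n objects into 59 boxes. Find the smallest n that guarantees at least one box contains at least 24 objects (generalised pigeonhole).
n = (24 − 1)·59 + 1 = 1358

By the generalised pigeonhole principle, to guarantee some box contains ≥ r objects we need more than (r − 1) · k objects total. Threshold: n = (r − 1) · k + 1. With r = 24 and k = 59: n = 23 · 59 + 1 = 1357 + 1 = 1358. For n = 1357 = 23 · 59, we can put exactly 23 objects in every box, avoiding 24 in any single one — so 1358 is tight.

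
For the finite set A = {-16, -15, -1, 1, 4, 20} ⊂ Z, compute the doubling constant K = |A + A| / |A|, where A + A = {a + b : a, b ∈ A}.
K = |A + A| / |A| = 20/6 = 10/3

Enumerate A + A = {a + b : a, b ∈ A}. With |A| = 6, there are |A|^2 = 36 ordered sum pairs; collecting distinct values, A + A = {-32, -31, -30, -17, -16, -15, -14, -12, -11, -2, 0, 2, 3, 4, 5, 8, 19, 21, 24, 40}, so |A + A| = 20. Thus K = 20/6 = 10/3. For comparison, the minimum possible |A + A| over all 6-element sets is 2·6 − 1 = 11 (so min K = 11/6), attained only by arithmetic progressions.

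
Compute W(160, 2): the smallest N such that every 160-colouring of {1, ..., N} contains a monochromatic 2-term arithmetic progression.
W(160, 2) = 160 + 1 = 161

A 2-term AP is any pair of integers, so a monochromatic 2-AP exists iff some colour is used at least twice. With 160 colours, the colouring i ↦ i on {1, ..., 160} uses each colour once, avoiding any monochromatic pair, so W(160, 2) > 160. For {1, ..., 161}, pigeonhole forces two integers of the same colour, which form a monochromatic 2-AP. Hence W(160, 2) = 161.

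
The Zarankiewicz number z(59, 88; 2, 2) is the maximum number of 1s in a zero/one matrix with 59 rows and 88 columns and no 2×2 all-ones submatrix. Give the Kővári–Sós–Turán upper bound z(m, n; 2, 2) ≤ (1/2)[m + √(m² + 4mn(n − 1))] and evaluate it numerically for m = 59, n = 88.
z(59, 88; 2, 2) ≤ (1/2)[59 + √(59² + 4·59·88·87)] = (1/2)[59 + √1810297] = 702.2364

Kővári–Sós–Turán: let r_1, ..., r_59 be the row sums and z = Σ r_i the total number of 1s. Each pair of columns can share at most one row with both entries 1 (else a 2×2 all-ones block appears), so Σ_i C(r_i, 2) ≤ C(88, 2) = 3828. By convexity Σ_i C(r_i, 2) ≥ 59·C(z/59, 2) = z(z − 59)/(2·59), giving z² − 59z − 59·88·87 ≤ 0 and hence z ≤ (1/2)[59 + √(3481 + 4·451704)] = (1/2)[59 + √1810297] ≈ (1/2)(59 + 1345.4728) = 702.2364.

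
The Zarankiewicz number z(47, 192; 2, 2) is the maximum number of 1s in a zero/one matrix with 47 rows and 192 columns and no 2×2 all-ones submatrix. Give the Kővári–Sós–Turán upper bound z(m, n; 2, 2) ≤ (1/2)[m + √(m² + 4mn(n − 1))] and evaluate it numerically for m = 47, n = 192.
z(47, 192; 2, 2) ≤ (1/2)[47 + √(47² + 4·47·192·191)] = (1/2)[47 + √6896545] = 1336.5637

Kővári–Sós–Turán: let r_1, ..., r_47 be the row sums and z = Σ r_i the total number of 1s. Each pair of columns can share at most one row with both entries 1 (else a 2×2 all-ones block appears), so Σ_i C(r_i, 2) ≤ C(192, 2) = 18336. By convexity Σ_i C(r_i, 2) ≥ 47·C(z/47, 2) = z(z − 47)/(2·47), giving z² − 47z − 47·192·191 ≤ 0 and hence z ≤ (1/2)[47 + √(2209 + 4·1723584)] = (1/2)[47 + √6896545] ≈ (1/2)(47 + 2626.1274) = 1336.5637.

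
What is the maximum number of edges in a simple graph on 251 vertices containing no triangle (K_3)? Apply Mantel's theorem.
ex(251, K_3) = ⌊251^2/4⌋ = 15750

Mantel (1907): a triangle-free graph on n vertices has at most ⌊n^2/4⌋ edges, with equality for the complete bipartite graph K_{⌊n/2⌋, ⌈n/2⌉}. For n = 251: ⌊251^2/4⌋ = ⌊63001/4⌋ = 15750. The extremal graph is K_{125, 126}, which has 125·126 = 15750 edges.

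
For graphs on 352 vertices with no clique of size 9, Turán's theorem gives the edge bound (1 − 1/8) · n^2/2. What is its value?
Turán density bound = (7/8) · 352^2/2 = 54208

Turán's theorem: ex(n, K_{r+1}) is achieved by the complete r-partite Turán graph T(n, r) with parts as balanced as possible, and is at most (1 − 1/r) · n^2/2. For r = 8, n = 352: the density bound is (7/8) · 123904/2 = 54208. Since 8 ∣ 352, the Turán graph T(352, 8) has parts of equal size 44, and its edge count e(T(352, 8)) = 54208 attains the density bound exactly.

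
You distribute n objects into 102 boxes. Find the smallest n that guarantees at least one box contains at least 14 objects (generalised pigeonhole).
n = (14 − 1)·102 + 1 = 1327

By the generalised pigeonhole principle, to guarantee some box contains ≥ r objects we need more than (r − 1) · k objects total. Threshold: n = (r − 1) · k + 1. With r = 14 and k = 102: n = 13 · 102 + 1 = 1326 + 1 = 1327. For n = 1326 = 13 · 102, we can put exactly 13 objects in every box, avoiding 14 in any single one — so 1327 is tight.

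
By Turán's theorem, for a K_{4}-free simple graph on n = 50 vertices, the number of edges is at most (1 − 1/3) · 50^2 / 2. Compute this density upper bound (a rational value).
Turán density bound = (2/3) · 50^2/2 = 2500/3 ≈ 833.3333

Turán's theorem: ex(n, K_{r+1}) is achieved by the complete r-partite Turán graph T(n, r) with parts as balanced as possible, and is at most (1 − 1/r) · n^2/2. For r = 3, n = 50: the density bound is (2/3) · 2500/2 = 2500/3 ≈ 833.3333. The integer-valued extremum is e(T(50, 3)) = 833, which is strictly less than the density bound 2500/3 since 3 ∤ 50 (the parts of T(50, 3) cannot all be equal).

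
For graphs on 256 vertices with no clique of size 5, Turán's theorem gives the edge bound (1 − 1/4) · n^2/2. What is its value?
Turán density bound = (3/4) · 256^2/2 = 24576

Turán's theorem: ex(n, K_{r+1}) is achieved by the complete r-partite Turán graph T(n, r) with parts as balanced as possible, and is at most (1 − 1/r) · n^2/2. For r = 4, n = 256: the density bound is (3/4) · 65536/2 = 24576. Since 4 ∣ 256, the Turán graph T(256, 4) has parts of equal size 64, and its edge count e(T(256, 4)) = 24576 attains the density bound exactly.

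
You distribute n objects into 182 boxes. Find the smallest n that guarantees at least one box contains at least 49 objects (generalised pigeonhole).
n = (49 − 1)·182 + 1 = 8737

By the generalised pigeonhole principle, to guarantee some box contains ≥ r objects we need more than (r − 1) · k objects total. Threshold: n = (r − 1) · k + 1. With r = 49 and k = 182: n = 48 · 182 + 1 = 8736 + 1 = 8737. For n = 8736 = 48 · 182, we can put exactly 48 objects in every box, avoiding 49 in any single one — so 8737 is tight.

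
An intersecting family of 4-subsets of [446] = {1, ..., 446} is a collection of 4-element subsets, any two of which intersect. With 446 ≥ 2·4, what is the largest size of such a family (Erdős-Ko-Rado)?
max |F| = C(445, 3) = 14587990

The Erdős-Ko-Rado theorem states: for n ≥ 2k, an intersecting family of k-subsets of an n-element set has size at most C(n − 1, k − 1), with equality for 'star' families {A ⊆ [n] : |A| = k, i ∈ A} (fix an element i). For n = 446, k = 4: C(445, 3) = 14587990.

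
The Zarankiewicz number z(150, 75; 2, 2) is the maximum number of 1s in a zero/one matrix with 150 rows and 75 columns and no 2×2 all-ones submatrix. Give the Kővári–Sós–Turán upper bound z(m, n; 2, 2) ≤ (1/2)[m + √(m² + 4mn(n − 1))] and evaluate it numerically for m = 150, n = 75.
z(150, 75; 2, 2) ≤ (1/2)[150 + √(150² + 4·150·75·74)] = (1/2)[150 + √3352500] = 990.4917

Kővári–Sós–Turán: let r_1, ..., r_150 be the row sums and z = Σ r_i the total number of 1s. Each pair of columns can share at most one row with both entries 1 (else a 2×2 all-ones block appears), so Σ_i C(r_i, 2) ≤ C(75, 2) = 2775. By convexity Σ_i C(r_i, 2) ≥ 150·C(z/150, 2) = z(z − 150)/(2·150), giving z² − 150z − 150·75·74 ≤ 0 and hence z ≤ (1/2)[150 + √(22500 + 4·832500)] = (1/2)[150 + √3352500] ≈ (1/2)(150 + 1830.9833) = 990.4917.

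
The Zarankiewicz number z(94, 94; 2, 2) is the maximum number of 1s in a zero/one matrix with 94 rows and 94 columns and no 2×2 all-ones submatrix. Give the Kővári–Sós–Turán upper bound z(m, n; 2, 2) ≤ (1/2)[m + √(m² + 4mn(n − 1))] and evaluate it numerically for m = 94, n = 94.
z(94, 94; 2, 2) ≤ (1/2)[94 + √(94² + 4·94·94·93)] = (1/2)[94 + √3295828] = 954.7208

Kővári–Sós–Turán: let r_1, ..., r_94 be the row sums and z = Σ r_i the total number of 1s. Each pair of columns can share at most one row with both entries 1 (else a 2×2 all-ones block appears), so Σ_i C(r_i, 2) ≤ C(94, 2) = 4371. By convexity Σ_i C(r_i, 2) ≥ 94·C(z/94, 2) = z(z − 94)/(2·94), giving z² − 94z − 94·94·93 ≤ 0 and hence z ≤ (1/2)[94 + √(8836 + 4·821748)] = (1/2)[94 + √3295828] ≈ (1/2)(94 + 1815.4415) = 954.7208.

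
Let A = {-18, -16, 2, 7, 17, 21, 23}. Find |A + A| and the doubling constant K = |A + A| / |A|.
K = |A + A| / |A| = 27/7

Enumerate A + A = {a + b : a, b ∈ A}. With |A| = 7, there are |A|^2 = 49 ordered sum pairs; collecting distinct values, A + A = {-36, -34, -32, -16, -14, -11, -9, -1, 1, 3, 4, 5, 7, 9, 14, 19, 23, 24, 25, 28, 30, 34, 38, 40, 42, 44, 46}, so |A + A| = 27. Thus K = 27/7. For comparison, the minimum possible |A + A| over all 7-element sets is 2·7 − 1 = 13 (so min K = 13/7), attained only by arithmetic progressions.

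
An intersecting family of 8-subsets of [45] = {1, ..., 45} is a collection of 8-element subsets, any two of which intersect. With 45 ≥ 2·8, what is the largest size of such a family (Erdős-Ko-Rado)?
max |F| = C(44, 7) = 38320568

Erdős-Ko-Rado (1961): when n ≥ 2k, max |F| = C(n−1, k−1). The bound is attained by the star {A : i ∈ A} for any fixed i ∈ [n]. Here C(45−1, 8−1) = C(44, 7) = 38320568.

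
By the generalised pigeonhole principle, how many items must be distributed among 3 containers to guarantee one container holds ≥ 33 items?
n = (33 − 1)·3 + 1 = 97

By the generalised pigeonhole principle, to guarantee some box contains ≥ r objects we need more than (r − 1) · k objects total. Threshold: n = (r − 1) · k + 1. With r = 33 and k = 3: n = 32 · 3 + 1 = 96 + 1 = 97. For n = 96 = 32 · 3, we can put exactly 32 objects in every box, avoiding 33 in any single one — so 97 is tight.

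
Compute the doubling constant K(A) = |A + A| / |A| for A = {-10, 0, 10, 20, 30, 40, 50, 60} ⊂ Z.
K = |A + A| / |A| = 15/8

Enumerate A + A = {a + b : a, b ∈ A}. With |A| = 8, there are |A|^2 = 64 ordered sum pairs; collecting distinct values, A + A = {-20, -10, 0, 10, 20, 30, 40, 50, 60, 70, 80, 90, 100, 110, 120}, so |A + A| = 15. Thus K = 15/8. Here |A + A| = 2|A| − 1 = 15, the minimum possible — so K = 15/8 is minimal, which holds iff A is an arithmetic progression.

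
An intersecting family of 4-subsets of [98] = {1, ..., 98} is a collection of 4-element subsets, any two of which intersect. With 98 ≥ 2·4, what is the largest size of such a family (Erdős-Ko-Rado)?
max |F| = C(97, 3) = 147440

Erdős-Ko-Rado (1961): when n ≥ 2k, max |F| = C(n−1, k−1). The bound is attained by the star {A : i ∈ A} for any fixed i ∈ [n]. Here C(98−1, 4−1) = C(97, 3) = 147440.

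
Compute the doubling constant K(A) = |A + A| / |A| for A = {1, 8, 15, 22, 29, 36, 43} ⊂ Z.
K = |A + A| / |A| = 13/7

Enumerate A + A = {a + b : a, b ∈ A}. With |A| = 7, there are |A|^2 = 49 ordered sum pairs; collecting distinct values, A + A = {2, 9, 16, 23, 30, 37, 44, 51, 58, 65, 72, 79, 86}, so |A + A| = 13. Thus K = 13/7. Here |A + A| = 2|A| − 1 = 13, the minimum possible — so K = 13/7 is minimal, which holds iff A is an arithmetic progression.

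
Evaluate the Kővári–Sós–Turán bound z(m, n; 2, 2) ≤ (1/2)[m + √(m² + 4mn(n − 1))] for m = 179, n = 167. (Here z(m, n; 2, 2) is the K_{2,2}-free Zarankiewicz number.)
z(179, 167; 2, 2) ≤ (1/2)[179 + √(179² + 4·179·167·166)] = (1/2)[179 + √19880993] = 2318.9054

Kővári–Sós–Turán: let r_1, ..., r_179 be the row sums and z = Σ r_i the total number of 1s. Each pair of columns can share at most one row with both entries 1 (else a 2×2 all-ones block appears), so Σ_i C(r_i, 2) ≤ C(167, 2) = 13861. By convexity Σ_i C(r_i, 2) ≥ 179·C(z/179, 2) = z(z − 179)/(2·179), giving z² − 179z − 179·167·166 ≤ 0 and hence z ≤ (1/2)[179 + √(32041 + 4·4962238)] = (1/2)[179 + √19880993] ≈ (1/2)(179 + 4458.8107) = 2318.9054.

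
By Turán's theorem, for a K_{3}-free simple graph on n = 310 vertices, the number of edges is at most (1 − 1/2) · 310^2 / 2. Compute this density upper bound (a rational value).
Turán density bound = (1/2) · 310^2/2 = 24025

Turán's theorem: ex(n, K_{r+1}) is achieved by the complete r-partite Turán graph T(n, r) with parts as balanced as possible, and is at most (1 − 1/r) · n^2/2. For r = 2, n = 310: the density bound is (1/2) · 96100/2 = 24025. Since 2 ∣ 310, the Turán graph T(310, 2) has parts of equal size 155, and its edge count e(T(310, 2)) = 24025 attains the density bound exactly.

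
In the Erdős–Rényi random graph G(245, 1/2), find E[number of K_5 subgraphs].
E[# K_5] = C(245, 5) · (1/2)^C(5, 2) = 7060140549 / 2^10 ≈ 6894668.504883

For each 5-subset S of vertices (there are C(245, 5) = 7060140549 such S), let X_S = 1 if S induces a K_5 (all C(5, 2) = 10 edges present). Then P(X_S = 1) = (1/2)^10 = 1/1024. By linearity of expectation, E[# K_5] = C(245, 5) · (1/2)^10 = 7060140549 / 1024 ≈ 6894668.504883.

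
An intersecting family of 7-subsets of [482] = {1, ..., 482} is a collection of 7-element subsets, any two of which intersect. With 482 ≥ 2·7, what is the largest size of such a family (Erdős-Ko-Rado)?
max |F| = C(481, 6) = 16670267127696

Erdős-Ko-Rado (1961): when n ≥ 2k, max |F| = C(n−1, k−1). The bound is attained by the star {A : i ∈ A} for any fixed i ∈ [n]. Here C(482−1, 7−1) = C(481, 6) = 16670267127696.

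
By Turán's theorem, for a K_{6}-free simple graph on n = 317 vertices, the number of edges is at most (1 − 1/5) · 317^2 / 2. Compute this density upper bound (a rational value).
Turán density bound = (4/5) · 317^2/2 = 200978/5 ≈ 40195.6

Turán's theorem: ex(n, K_{r+1}) is achieved by the complete r-partite Turán graph T(n, r) with parts as balanced as possible, and is at most (1 − 1/r) · n^2/2. For r = 5, n = 317: the density bound is (4/5) · 100489/2 = 200978/5 ≈ 40195.6. The integer-valued extremum is e(T(317, 5)) = 40195, which is strictly less than the density bound 200978/5 since 5 ∤ 317 (the parts of T(317, 5) cannot all be equal).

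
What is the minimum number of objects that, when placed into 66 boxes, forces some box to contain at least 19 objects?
n = (19 − 1)·66 + 1 = 1189

By the generalised pigeonhole principle, to guarantee some box contains ≥ r objects we need more than (r − 1) · k objects total. Threshold: n = (r − 1) · k + 1. With r = 19 and k = 66: n = 18 · 66 + 1 = 1188 + 1 = 1189. For n = 1188 = 18 · 66, we can put exactly 18 objects in every box, avoiding 19 in any single one — so 1189 is tight.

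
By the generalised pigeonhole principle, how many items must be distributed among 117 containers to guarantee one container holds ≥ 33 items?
n = (33 − 1)·117 + 1 = 3745

By the generalised pigeonhole principle, to guarantee some box contains ≥ r objects we need more than (r − 1) · k objects total. Threshold: n = (r − 1) · k + 1. With r = 33 and k = 117: n = 32 · 117 + 1 = 3744 + 1 = 3745. For n = 3744 = 32 · 117, we can put exactly 32 objects in every box, avoiding 33 in any single one — so 3745 is tight.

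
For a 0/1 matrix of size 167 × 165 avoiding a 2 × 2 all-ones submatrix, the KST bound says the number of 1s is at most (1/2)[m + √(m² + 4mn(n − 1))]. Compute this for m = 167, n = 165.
z(167, 165; 2, 2) ≤ (1/2)[167 + √(167² + 4·167·165·164)] = (1/2)[167 + √18103969] = 2210.938

Kővári–Sós–Turán: let r_1, ..., r_167 be the row sums and z = Σ r_i the total number of 1s. Each pair of columns can share at most one row with both entries 1 (else a 2×2 all-ones block appears), so Σ_i C(r_i, 2) ≤ C(165, 2) = 13530. By convexity Σ_i C(r_i, 2) ≥ 167·C(z/167, 2) = z(z − 167)/(2·167), giving z² − 167z − 167·165·164 ≤ 0 and hence z ≤ (1/2)[167 + √(27889 + 4·4519020)] = (1/2)[167 + √18103969] ≈ (1/2)(167 + 4254.8759) = 2210.938.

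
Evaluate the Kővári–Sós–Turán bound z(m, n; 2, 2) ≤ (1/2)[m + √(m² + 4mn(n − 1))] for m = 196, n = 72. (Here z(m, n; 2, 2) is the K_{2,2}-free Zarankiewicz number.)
z(196, 72; 2, 2) ≤ (1/2)[196 + √(196² + 4·196·72·71)] = (1/2)[196 + √4046224] = 1103.7614

Kővári–Sós–Turán: let r_1, ..., r_196 be the row sums and z = Σ r_i the total number of 1s. Each pair of columns can share at most one row with both entries 1 (else a 2×2 all-ones block appears), so Σ_i C(r_i, 2) ≤ C(72, 2) = 2556. By convexity Σ_i C(r_i, 2) ≥ 196·C(z/196, 2) = z(z − 196)/(2·196), giving z² − 196z − 196·72·71 ≤ 0 and hence z ≤ (1/2)[196 + √(38416 + 4·1001952)] = (1/2)[196 + √4046224] ≈ (1/2)(196 + 2011.5228) = 1103.7614.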